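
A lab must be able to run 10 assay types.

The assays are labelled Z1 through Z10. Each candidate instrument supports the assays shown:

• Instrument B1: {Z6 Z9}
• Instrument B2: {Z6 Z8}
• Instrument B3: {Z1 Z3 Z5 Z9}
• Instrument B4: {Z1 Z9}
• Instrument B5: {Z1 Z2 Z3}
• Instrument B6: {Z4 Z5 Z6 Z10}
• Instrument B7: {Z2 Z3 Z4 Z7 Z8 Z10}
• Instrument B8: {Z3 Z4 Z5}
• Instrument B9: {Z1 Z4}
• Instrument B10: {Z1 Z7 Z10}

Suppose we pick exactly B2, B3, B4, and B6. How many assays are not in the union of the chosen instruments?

Union of B2, B3, B4, B6 = {Z1, Z3, Z4, Z5, Z6, Z8, Z9, Z10}.
Not covered: Z2, Z7 — 2 assays.

2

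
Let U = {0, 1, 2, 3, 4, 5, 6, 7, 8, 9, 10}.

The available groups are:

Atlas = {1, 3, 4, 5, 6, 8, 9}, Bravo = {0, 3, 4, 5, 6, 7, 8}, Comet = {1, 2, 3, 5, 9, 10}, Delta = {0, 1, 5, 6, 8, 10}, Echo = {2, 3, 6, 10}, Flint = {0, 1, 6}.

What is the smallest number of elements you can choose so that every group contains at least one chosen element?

2

The 2 elements {0, 3} hit every group.
No single element lies in every group, so at least 2 are needed and 2 is optimal.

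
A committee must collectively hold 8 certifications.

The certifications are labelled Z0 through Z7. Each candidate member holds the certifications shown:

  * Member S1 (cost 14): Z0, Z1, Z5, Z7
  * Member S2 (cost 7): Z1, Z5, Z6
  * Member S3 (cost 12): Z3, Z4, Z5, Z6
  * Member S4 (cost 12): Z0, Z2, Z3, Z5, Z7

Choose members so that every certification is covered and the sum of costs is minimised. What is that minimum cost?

31

S2, S3, S4 together cover every certification (S2 ∪ S3 ∪ S4 = {Z0, Z1, Z2, Z3, Z4, Z5, Z6, Z7}); total cost 7 + 12 + 12 = 31.
No covering selection has total cost below 31.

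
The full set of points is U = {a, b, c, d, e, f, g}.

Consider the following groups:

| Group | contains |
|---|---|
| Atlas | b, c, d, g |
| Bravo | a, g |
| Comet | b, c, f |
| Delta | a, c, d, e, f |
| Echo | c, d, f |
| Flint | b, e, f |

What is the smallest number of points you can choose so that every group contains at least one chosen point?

Take H = {f, g}. Each listed group contains at least one of these, so H is a hitting set of size 2.
The groups Bravo, Comet are pairwise disjoint, so any hitting set needs a separate point for each — at least 2. Hence 2 is optimal.

2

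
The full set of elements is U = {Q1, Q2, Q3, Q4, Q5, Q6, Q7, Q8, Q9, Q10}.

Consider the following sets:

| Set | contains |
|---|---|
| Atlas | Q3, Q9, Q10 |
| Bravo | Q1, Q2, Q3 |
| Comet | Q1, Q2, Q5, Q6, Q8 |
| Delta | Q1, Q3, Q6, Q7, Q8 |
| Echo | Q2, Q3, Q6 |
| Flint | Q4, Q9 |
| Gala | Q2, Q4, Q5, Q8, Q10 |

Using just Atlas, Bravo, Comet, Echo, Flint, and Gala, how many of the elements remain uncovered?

1

Union of Atlas, Bravo, Comet, Echo, Flint, Gala = {Q1, Q2, Q3, Q4, Q5, Q6, Q8, Q9, Q10}.
Not covered: Q7 — 1 element.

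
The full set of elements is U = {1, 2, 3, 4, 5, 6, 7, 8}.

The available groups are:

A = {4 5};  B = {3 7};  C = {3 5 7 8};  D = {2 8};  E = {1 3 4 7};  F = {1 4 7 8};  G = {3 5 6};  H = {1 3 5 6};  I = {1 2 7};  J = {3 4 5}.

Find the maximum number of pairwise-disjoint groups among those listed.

A, B, D are pairwise disjoint (A={4,5}; B={3,7}; D={2,8}).
Every remaining group overlaps one of these, and no 4 of the listed groups are pairwise disjoint, so 3 is the maximum.

3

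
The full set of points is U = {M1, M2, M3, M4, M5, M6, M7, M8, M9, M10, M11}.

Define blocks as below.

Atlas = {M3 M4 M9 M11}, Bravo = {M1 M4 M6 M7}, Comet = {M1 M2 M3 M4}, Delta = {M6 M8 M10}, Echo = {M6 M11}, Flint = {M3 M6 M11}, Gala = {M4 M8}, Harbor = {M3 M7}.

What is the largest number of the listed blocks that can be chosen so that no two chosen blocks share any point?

3

Echo, Gala, Harbor are pairwise disjoint (Echo={M6,M11}; Gala={M4,M8}; Harbor={M3,M7}).
Every remaining block overlaps one of these, and no 4 of the listed blocks are pairwise disjoint, so 3 is the maximum.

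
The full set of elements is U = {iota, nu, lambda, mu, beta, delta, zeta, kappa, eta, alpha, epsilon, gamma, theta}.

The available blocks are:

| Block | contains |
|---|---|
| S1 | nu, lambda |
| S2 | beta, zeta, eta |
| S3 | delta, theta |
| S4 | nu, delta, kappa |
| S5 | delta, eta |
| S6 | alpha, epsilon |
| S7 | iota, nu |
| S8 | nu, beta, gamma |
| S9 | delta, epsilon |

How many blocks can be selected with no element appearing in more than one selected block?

4

S1, S2, S3, S6 are pairwise disjoint (S1={nu,lambda}; S2={beta,zeta,eta}; S3={delta,theta}; S6={alpha,epsilon}).
Every remaining block overlaps one of these, and no 5 of the listed blocks are pairwise disjoint, so 4 is the maximum.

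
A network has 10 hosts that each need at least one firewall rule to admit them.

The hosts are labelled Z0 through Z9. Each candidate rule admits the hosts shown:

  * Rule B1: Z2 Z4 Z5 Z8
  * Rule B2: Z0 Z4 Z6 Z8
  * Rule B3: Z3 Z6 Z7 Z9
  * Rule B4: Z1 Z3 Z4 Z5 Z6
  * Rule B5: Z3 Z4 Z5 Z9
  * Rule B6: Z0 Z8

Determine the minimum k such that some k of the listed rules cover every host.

4

B1 and B2 and B3 and B4 together: B1 ∪ B2 ∪ B3 ∪ B4 = {Z0, Z1, Z2, Z3, Z4, Z5, Z6, Z7, Z8, Z9} — every host is covered.
Only B4 contains Z1, so B4 is forced; the remaining 5 hosts need at least 3 more rules (each remaining rule adds at most 2) — so at least 4 rules are needed, and 4 is optimal.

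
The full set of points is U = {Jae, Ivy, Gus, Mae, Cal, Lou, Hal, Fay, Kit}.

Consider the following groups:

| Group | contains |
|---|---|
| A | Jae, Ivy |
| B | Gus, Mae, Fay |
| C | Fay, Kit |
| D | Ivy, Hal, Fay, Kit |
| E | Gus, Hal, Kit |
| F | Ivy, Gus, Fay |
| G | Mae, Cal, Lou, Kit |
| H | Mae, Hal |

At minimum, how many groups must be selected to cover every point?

4

A, B, E, and G cover everything between them: the union {Jae, Ivy, Gus, Mae, Cal, Lou, Hal, Fay, Kit} is all of U.
No 3 of the 8 groups cover everything (all 56 combinations miss at least one point), so 4 is optimal.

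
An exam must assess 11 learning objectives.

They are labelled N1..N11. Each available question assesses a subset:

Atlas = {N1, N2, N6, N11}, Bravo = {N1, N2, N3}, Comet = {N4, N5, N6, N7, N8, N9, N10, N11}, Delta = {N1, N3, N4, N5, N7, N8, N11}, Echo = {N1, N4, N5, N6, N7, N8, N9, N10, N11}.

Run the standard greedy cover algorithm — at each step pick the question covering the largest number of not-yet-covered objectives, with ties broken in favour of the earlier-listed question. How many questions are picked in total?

2

Greedy: pick Echo (covers 9 new) → pick Bravo (covers 2 new). Total picks: 2.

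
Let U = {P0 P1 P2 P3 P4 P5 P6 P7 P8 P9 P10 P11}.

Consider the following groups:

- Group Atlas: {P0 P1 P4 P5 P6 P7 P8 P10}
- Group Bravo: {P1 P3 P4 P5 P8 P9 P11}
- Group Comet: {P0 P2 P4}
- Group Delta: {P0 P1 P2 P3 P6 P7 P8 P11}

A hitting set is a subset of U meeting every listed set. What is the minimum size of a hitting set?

2

H = {P0, P9} meets every group (each contains at least one member of H), and |H| = 2.
No single item lies in every group, so at least 2 are needed and 2 is optimal.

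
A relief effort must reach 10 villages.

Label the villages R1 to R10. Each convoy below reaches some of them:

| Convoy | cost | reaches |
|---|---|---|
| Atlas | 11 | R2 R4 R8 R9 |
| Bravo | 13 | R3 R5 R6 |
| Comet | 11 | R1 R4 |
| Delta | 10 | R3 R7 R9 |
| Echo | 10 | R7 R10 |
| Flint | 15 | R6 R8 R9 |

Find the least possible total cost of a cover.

Atlas, Bravo, Comet, Echo together cover every village (Atlas ∪ Bravo ∪ Comet ∪ Echo = {R1, R2, R3, R4, R5, R6, R7, R8, R9, R10}); total cost 11 + 13 + 11 + 10 = 45.
No covering selection has total cost below 45.

45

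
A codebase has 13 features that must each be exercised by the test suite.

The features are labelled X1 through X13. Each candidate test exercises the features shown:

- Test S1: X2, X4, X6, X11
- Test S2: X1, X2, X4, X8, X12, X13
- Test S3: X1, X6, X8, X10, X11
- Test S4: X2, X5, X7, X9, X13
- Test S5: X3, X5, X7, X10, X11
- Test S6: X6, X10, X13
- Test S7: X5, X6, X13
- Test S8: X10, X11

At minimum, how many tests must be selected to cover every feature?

Take {S2, S4, S5, S7}. Their union is {X1, X2, X3, X4, X5, X6, X7, X8, X9, X10, X11, X12, X13}, which is all 13 features.
No 3 of the 8 tests cover everything (all 56 combinations miss at least one feature), so 4 is optimal.

4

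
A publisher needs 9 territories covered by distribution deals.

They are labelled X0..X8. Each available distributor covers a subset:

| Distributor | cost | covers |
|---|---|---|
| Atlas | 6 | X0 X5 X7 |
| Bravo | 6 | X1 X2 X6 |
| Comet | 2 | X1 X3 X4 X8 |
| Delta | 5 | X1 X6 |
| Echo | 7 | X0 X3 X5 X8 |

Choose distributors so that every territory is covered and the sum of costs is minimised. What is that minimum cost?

14

Atlas, Bravo, Comet together cover every territory (Atlas ∪ Bravo ∪ Comet = {X0, X1, X2, X3, X4, X5, X6, X7, X8}); total cost 6 + 6 + 2 = 14.
No covering selection has total cost below 14.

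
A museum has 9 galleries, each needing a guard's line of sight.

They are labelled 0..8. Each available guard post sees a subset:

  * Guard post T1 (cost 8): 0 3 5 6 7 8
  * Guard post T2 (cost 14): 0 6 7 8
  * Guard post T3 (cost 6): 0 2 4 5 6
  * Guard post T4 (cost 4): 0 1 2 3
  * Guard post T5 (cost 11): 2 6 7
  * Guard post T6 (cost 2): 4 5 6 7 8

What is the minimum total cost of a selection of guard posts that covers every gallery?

T4, T6 together cover every gallery (T4 ∪ T6 = {0, 1, 2, 3, 4, 5, 6, 7, 8}); total cost 4 + 2 = 6.
No covering selection has total cost below 6.

6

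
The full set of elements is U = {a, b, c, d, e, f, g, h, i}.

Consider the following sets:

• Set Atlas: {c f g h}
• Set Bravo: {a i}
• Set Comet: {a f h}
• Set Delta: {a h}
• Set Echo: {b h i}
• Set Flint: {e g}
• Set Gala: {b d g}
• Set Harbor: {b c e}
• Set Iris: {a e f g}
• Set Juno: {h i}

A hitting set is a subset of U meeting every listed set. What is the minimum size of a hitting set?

4

T = {a, b, e, h} meets every set (each contains at least one member of T), and |T| = 4.
No choice of 3 elements meets every set, so 4 is the minimum.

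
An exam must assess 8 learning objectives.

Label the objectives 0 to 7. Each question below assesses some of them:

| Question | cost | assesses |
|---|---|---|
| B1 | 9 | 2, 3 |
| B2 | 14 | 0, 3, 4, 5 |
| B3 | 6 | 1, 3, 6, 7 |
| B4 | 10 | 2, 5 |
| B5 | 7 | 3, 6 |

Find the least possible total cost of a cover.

29

B1, B2, B3 together cover every objective (B1 ∪ B2 ∪ B3 = {0, 1, 2, 3, 4, 5, 6, 7}); total cost 9 + 14 + 6 = 29.
No covering selection has total cost below 29.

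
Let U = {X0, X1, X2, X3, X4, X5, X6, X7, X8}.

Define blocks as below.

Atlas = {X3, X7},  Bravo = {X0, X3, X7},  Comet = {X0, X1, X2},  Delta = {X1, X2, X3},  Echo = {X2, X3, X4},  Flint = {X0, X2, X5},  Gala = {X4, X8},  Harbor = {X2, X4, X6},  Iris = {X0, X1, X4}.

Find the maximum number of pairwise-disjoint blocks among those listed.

Atlas, Flint, Gala are pairwise disjoint (Atlas={X3,X7}; Flint={X0,X2,X5}; Gala={X4,X8}).
Every remaining block overlaps one of these, and no 4 of the listed blocks are pairwise disjoint, so 3 is the maximum.

3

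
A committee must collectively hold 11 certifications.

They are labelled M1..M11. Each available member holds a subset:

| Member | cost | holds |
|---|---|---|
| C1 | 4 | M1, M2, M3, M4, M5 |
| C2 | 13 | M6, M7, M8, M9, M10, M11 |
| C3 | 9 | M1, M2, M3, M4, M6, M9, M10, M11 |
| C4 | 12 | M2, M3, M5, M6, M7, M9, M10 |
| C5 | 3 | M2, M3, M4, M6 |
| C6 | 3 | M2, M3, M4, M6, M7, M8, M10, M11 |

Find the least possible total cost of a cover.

16

C1, C3, C6 together cover every certification (C1 ∪ C3 ∪ C6 = {M1, M2, M3, M4, M5, M6, M7, M8, M9, M10, M11}); total cost 4 + 9 + 3 = 16.
No covering selection has total cost below 16.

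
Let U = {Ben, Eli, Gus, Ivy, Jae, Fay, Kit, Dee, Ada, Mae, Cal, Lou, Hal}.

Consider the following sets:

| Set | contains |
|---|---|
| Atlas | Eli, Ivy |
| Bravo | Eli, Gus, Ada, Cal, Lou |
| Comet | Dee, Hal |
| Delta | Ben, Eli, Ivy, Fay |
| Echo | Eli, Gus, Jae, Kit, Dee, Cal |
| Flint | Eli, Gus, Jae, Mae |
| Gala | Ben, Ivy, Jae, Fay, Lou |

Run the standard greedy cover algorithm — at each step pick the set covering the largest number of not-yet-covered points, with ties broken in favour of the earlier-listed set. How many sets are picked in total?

5

Greedy: pick Echo (covers 6 new) → pick Gala (covers 4 new) → pick Bravo (covers 1 new) → pick Comet (covers 1 new) → pick Flint (covers 1 new). Total picks: 5.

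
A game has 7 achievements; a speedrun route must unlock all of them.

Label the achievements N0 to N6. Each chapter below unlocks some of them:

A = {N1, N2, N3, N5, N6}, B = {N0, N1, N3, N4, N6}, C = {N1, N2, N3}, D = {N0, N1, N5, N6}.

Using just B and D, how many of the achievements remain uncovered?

1

Union of B, D = {N0, N1, N3, N4, N5, N6}.
Not covered: N2 — 1 achievement.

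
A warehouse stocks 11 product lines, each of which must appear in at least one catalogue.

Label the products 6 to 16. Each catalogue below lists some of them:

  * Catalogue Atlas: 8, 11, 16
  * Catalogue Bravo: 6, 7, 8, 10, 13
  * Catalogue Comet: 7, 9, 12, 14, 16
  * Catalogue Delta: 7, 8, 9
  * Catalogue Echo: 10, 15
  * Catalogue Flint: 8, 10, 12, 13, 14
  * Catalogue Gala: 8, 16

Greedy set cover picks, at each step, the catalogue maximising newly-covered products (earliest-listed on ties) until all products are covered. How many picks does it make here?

4

Greedy: pick Bravo (covers 5 new) → pick Comet (covers 4 new) → pick Atlas (covers 1 new) → pick Echo (covers 1 new). Total picks: 4.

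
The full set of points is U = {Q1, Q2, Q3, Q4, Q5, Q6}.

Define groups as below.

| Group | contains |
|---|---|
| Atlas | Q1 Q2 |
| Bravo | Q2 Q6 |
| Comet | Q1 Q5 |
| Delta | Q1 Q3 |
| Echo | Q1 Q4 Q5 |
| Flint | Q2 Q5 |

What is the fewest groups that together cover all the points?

3

Bravo, Delta, and Echo cover everything between them: the union {Q1, Q2, Q3, Q4, Q5, Q6} is all of U.
Only Delta contains Q3, so Delta is forced; the remaining 4 points need at least 2 more groups (each remaining group adds at most 2) — so at least 3 groups are needed, and 3 is optimal.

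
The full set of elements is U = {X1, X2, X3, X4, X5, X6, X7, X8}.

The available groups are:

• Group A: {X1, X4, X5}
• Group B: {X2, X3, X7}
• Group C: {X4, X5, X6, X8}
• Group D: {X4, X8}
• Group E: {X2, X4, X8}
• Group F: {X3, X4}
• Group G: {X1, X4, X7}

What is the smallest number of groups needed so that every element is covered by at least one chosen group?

3

Take {A, B, C}. Their union is {X1, X2, X3, X4, X5, X6, X7, X8}, which is all 8 elements.
Only C contains X6, so C is forced; the remaining 4 elements need at least 2 more groups (each remaining group adds at most 3) — so at least 3 groups are needed, and 3 is optimal.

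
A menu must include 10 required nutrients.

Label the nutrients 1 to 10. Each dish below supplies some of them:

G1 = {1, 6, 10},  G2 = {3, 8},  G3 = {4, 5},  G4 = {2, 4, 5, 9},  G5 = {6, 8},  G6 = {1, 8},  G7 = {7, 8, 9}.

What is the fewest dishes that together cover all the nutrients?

4

G1 and G2 and G4 and G7 together: G1 ∪ G2 ∪ G4 ∪ G7 = {1, 2, 3, 4, 5, 6, 7, 8, 9, 10} — every nutrient is covered.
Only G7 contains 7, so G7 is forced; the remaining 7 nutrients need at least 3 more dishes (each remaining dish adds at most 3) — so at least 4 dishes are needed, and 4 is optimal.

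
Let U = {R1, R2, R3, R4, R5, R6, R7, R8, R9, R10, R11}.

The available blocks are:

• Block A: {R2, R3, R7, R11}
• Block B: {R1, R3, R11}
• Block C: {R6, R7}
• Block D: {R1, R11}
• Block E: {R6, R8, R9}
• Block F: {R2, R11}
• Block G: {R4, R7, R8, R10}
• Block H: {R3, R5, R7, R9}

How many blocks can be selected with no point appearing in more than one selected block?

A, E are pairwise disjoint (A={R2,R3,R7,R11}; E={R6,R8,R9}).
Every remaining block overlaps one of these, and no 3 of the listed blocks are pairwise disjoint, so 2 is the maximum.

2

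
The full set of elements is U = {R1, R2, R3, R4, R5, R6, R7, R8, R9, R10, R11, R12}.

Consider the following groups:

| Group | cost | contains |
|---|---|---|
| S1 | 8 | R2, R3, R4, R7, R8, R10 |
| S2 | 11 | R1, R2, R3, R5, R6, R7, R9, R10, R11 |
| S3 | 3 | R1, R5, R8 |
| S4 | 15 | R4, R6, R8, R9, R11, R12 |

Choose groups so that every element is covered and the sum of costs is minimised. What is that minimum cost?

S1, S3, S4 together cover every element (S1 ∪ S3 ∪ S4 = {R1, R2, R3, R4, R5, R6, R7, R8, R9, R10, R11, R12}); total cost 8 + 3 + 15 = 26.
The greedy pick S3, S2, S4 costs 29; no covering selection beats 26.

26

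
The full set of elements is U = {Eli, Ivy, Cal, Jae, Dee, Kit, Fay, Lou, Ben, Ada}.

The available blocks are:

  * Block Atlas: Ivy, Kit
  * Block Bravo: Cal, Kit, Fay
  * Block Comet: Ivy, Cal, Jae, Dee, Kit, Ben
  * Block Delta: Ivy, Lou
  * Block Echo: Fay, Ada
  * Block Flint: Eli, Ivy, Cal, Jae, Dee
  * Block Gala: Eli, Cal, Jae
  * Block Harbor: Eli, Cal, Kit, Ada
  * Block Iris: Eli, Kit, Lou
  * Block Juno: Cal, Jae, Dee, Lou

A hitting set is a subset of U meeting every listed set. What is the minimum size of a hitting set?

4

The 4 elements {Eli, Ivy, Cal, Fay} hit every block.
No choice of 3 elements meets every block, so 4 is the minimum.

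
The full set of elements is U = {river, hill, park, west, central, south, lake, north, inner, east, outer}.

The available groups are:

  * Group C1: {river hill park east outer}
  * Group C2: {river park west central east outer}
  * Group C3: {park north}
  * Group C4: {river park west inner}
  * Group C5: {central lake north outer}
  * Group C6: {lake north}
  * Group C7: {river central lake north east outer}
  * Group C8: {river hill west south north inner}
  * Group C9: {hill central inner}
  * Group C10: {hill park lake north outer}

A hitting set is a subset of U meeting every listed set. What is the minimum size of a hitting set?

3

Take H = {park, north, inner}. Each listed group contains at least one of these, so H is a hitting set of size 3.
No choice of 2 elements meets every group, so 3 is the minimum.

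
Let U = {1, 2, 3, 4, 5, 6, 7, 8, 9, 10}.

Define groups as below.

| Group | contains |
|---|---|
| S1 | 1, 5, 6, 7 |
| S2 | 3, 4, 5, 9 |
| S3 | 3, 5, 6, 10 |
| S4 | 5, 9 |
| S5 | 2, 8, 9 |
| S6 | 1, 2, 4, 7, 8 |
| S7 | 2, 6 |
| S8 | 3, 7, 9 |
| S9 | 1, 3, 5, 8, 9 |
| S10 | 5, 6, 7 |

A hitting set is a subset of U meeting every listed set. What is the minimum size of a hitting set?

The 3 elements {6, 8, 9} hit every group.
No choice of 2 elements meets every group, so 3 is the minimum.

3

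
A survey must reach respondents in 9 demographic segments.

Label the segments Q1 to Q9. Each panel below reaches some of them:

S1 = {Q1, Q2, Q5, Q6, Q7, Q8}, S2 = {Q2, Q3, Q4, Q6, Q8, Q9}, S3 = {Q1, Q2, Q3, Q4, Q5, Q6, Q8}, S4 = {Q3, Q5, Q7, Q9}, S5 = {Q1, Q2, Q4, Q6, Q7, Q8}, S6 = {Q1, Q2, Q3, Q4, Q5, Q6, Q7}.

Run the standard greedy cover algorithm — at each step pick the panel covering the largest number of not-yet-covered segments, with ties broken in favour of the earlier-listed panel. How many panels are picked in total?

Greedy: pick S3 (covers 7 new) → pick S4 (covers 2 new). Total picks: 2.

2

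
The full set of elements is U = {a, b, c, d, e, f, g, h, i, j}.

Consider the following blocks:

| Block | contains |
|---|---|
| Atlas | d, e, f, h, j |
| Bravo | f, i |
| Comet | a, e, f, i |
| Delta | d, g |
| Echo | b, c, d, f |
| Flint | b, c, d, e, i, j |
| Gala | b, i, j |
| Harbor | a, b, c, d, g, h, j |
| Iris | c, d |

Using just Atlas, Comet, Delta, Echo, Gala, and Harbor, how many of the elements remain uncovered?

Union of Atlas, Comet, Delta, Echo, Gala, Harbor = {a, b, c, d, e, f, g, h, i, j} — that's every element, so 0 are uncovered.

0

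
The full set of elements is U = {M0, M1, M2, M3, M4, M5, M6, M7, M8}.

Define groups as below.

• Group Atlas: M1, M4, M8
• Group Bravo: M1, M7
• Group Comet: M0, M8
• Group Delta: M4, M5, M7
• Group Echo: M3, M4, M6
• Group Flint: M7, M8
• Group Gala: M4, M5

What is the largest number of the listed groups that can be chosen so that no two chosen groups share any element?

3

Bravo, Comet, Echo are pairwise disjoint (Bravo={M1,M7}; Comet={M0,M8}; Echo={M3,M4,M6}).
Every remaining group overlaps one of these, and no 4 of the listed groups are pairwise disjoint, so 3 is the maximum.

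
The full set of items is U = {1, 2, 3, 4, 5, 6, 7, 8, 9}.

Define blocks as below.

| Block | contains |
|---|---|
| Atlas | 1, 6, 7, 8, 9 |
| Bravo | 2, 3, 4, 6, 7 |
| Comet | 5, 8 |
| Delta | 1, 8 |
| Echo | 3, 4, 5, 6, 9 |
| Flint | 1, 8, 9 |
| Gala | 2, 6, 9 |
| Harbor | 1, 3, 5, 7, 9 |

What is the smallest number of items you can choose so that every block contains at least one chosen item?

3

H = {5, 6, 8} meets every block (each contains at least one member of H), and |H| = 3.
No choice of 2 items meets every block, so 3 is the minimum.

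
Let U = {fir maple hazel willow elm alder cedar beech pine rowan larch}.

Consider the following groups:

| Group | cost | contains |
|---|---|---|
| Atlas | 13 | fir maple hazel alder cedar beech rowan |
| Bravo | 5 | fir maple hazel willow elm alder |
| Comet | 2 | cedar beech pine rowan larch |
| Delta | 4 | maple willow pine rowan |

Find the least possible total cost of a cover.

Bravo, Comet together cover every point (Bravo ∪ Comet = {fir, maple, hazel, willow, elm, alder, cedar, beech, pine, rowan, larch}); total cost 5 + 2 = 7.
No covering selection has total cost below 7.

7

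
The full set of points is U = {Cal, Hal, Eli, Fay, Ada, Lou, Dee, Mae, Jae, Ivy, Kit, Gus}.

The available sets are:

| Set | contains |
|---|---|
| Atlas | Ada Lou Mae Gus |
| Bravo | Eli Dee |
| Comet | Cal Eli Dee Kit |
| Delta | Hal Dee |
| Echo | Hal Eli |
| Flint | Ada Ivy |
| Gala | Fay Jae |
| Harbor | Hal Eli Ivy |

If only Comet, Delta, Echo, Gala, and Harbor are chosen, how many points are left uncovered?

4

Union of Comet, Delta, Echo, Gala, Harbor = {Cal, Hal, Eli, Fay, Dee, Jae, Ivy, Kit}.
Not covered: Ada, Lou, Mae, Gus — 4 points.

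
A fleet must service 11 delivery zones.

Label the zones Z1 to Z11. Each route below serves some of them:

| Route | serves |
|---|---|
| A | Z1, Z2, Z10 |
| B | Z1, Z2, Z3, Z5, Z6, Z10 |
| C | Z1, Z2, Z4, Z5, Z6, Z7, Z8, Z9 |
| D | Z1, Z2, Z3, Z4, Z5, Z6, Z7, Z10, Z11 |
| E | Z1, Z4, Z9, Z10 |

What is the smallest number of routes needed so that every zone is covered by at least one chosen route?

2

C and D together: C ∪ D = {Z1, Z2, Z3, Z4, Z5, Z6, Z7, Z8, Z9, Z10, Z11} — every zone is covered.
No single route has all 11 zones (the largest, D, has 9), so 2 is optimal.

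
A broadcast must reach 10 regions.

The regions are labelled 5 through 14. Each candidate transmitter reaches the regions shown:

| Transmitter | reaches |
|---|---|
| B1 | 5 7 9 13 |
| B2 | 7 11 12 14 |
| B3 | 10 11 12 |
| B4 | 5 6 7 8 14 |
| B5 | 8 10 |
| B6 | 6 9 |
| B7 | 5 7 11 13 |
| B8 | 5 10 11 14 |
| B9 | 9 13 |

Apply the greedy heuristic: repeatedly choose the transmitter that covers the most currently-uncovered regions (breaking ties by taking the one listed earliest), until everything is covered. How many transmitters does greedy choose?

Greedy: pick B4 (covers 5 new) → pick B3 (covers 3 new) → pick B1 (covers 2 new). Total picks: 3.

3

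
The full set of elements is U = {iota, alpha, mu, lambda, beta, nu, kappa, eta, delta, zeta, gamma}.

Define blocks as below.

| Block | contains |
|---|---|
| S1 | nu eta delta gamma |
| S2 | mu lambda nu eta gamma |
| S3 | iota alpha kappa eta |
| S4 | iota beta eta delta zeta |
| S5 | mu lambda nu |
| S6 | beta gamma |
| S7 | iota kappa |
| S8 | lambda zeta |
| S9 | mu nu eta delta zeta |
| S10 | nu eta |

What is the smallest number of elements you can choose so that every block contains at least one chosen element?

The 4 elements {lambda, kappa, eta, gamma} hit every block.
The blocks S6, S7, S8, S10 are pairwise disjoint, so any hitting set needs a separate element for each — at least 4. Hence 4 is optimal.

4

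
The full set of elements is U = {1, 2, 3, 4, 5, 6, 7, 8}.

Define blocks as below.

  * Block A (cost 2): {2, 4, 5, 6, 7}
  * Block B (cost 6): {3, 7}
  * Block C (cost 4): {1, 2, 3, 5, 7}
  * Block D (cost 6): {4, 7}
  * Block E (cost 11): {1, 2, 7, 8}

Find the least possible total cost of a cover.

17

A, C, E together cover every element (A ∪ C ∪ E = {1, 2, 3, 4, 5, 6, 7, 8}); total cost 2 + 4 + 11 = 17.
No covering selection has total cost below 17.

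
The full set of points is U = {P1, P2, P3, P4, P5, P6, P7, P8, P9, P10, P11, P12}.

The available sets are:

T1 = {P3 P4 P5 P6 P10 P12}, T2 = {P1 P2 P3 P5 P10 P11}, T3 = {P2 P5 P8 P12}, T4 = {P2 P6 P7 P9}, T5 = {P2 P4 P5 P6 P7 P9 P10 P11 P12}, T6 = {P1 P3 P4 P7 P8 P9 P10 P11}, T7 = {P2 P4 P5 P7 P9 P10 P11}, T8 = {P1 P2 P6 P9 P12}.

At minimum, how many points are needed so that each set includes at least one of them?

2

Take H = {P2, P10}. Each listed set contains at least one of these, so H is a hitting set of size 2.
No single point lies in every set, so at least 2 are needed and 2 is optimal.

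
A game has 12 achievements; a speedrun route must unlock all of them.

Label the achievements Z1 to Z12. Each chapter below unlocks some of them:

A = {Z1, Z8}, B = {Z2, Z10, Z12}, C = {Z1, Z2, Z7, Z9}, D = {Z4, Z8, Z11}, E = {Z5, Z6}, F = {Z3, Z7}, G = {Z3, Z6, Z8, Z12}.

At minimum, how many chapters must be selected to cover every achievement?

Take {B, C, D, E, G}. Their union is {Z1, Z2, Z3, Z4, Z5, Z6, Z7, Z8, Z9, Z10, Z11, Z12}, which is all 12 achievements.
No 4 of the 7 chapters cover everything (all 35 combinations miss at least one achievement), so 5 is optimal.

5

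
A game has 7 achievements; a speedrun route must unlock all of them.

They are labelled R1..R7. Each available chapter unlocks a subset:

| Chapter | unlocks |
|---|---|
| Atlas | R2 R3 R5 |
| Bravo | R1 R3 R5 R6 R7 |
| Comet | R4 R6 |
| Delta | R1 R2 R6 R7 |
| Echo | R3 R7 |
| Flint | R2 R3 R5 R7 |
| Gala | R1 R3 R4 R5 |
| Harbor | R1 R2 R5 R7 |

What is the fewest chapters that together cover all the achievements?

Take {Delta, Gala}. Their union is {R1, R2, R3, R4, R5, R6, R7}, which is all 7 achievements.
No single chapter has all 7 achievements (the largest, Bravo, has 5), so 2 is optimal.

2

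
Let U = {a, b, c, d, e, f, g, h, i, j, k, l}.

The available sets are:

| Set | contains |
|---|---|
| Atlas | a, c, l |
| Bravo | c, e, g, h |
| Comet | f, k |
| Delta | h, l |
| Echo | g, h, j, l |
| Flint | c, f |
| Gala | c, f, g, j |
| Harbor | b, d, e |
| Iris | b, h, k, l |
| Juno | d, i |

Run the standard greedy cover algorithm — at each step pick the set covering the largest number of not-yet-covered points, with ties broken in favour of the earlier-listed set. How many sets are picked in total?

5

Greedy: pick Bravo (covers 4 new) → pick Iris (covers 3 new) → pick Gala (covers 2 new) → pick Juno (covers 2 new) → pick Atlas (covers 1 new). Total picks: 5.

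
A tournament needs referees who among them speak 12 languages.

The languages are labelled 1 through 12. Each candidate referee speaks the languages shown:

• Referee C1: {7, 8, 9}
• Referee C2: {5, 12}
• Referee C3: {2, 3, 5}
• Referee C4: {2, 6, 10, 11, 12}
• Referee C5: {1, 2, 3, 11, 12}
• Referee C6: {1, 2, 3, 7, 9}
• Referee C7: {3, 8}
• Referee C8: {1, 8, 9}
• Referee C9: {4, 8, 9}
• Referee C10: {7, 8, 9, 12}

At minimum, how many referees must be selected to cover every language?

C2 and C4 and C6 and C9 together: C2 ∪ C4 ∪ C6 ∪ C9 = {1, 2, 3, 4, 5, 6, 7, 8, 9, 10, 11, 12} — every language is covered.
No 3 of the 10 referees cover everything (all 120 combinations miss at least one language), so 4 is optimal.

4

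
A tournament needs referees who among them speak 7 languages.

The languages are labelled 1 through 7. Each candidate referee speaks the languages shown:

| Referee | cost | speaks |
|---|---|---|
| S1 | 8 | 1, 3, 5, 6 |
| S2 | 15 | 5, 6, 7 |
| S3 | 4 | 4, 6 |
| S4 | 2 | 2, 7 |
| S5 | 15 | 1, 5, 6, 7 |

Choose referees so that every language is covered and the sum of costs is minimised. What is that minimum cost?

14

S1, S3, S4 together cover every language (S1 ∪ S3 ∪ S4 = {1, 2, 3, 4, 5, 6, 7}); total cost 8 + 4 + 2 = 14.
No covering selection has total cost below 14.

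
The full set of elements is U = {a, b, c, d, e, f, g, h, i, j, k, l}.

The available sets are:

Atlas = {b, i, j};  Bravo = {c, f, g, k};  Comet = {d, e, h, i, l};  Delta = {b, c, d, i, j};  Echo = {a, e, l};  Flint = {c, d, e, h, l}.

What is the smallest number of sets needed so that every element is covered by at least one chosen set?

4

Take {Bravo, Comet, Delta, Echo}. Their union is {a, b, c, d, e, f, g, h, i, j, k, l}, which is all 12 elements.
No 3 of the 6 sets cover everything (all 20 combinations miss at least one element), so 4 is optimal.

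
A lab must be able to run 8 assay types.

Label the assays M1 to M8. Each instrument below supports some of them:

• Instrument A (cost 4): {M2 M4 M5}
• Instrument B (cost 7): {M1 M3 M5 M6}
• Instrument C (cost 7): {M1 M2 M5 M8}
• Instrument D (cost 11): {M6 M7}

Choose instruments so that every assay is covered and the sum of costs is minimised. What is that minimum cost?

A, B, C, D together cover every assay (A ∪ B ∪ C ∪ D = {M1, M2, M3, M4, M5, M6, M7, M8}); total cost 4 + 7 + 7 + 11 = 29.
No covering selection has total cost below 29.

29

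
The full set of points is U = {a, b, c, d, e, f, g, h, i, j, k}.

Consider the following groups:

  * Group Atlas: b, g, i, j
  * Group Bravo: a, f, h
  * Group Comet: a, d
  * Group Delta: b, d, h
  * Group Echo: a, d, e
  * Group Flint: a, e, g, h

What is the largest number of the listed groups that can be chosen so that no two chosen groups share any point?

Atlas, Echo are pairwise disjoint (Atlas={b,g,i,j}; Echo={a,d,e}).
Every remaining group overlaps one of these, and no 3 of the listed groups are pairwise disjoint, so 2 is the maximum.

2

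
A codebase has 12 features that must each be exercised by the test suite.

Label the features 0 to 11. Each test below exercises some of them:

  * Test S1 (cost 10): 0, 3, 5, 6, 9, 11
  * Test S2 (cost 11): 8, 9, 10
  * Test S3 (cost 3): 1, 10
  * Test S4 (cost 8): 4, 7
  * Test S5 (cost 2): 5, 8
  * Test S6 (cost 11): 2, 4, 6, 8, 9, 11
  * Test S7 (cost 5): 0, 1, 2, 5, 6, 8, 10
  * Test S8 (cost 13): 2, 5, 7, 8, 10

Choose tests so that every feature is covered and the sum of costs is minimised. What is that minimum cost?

S1, S4, S7 together cover every feature (S1 ∪ S4 ∪ S7 = {0, 1, 2, 3, 4, 5, 6, 7, 8, 9, 10, 11}); total cost 10 + 8 + 5 = 23.
No covering selection has total cost below 23.

23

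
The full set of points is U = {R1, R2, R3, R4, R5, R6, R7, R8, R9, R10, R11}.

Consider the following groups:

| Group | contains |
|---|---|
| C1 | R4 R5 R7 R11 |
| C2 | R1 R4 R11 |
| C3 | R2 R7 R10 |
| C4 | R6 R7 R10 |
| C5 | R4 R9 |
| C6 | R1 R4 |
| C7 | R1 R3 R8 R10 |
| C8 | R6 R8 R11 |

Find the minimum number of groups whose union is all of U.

C1 and C3 and C4 and C5 and C7 together: C1 ∪ C3 ∪ C4 ∪ C5 ∪ C7 = {R1, R2, R3, R4, R5, R6, R7, R8, R9, R10, R11} — every point is covered.
No 4 of the 8 groups cover everything (all 70 combinations miss at least one point), so 5 is optimal.

5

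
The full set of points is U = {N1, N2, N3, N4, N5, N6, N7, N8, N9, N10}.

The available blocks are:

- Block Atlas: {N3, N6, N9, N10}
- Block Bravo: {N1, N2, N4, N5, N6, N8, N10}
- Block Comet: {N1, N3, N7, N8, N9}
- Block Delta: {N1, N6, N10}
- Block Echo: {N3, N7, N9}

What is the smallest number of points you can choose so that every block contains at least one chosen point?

The 2 points {N6, N7} hit every block.
The blocks Delta, Echo are pairwise disjoint, so any hitting set needs a separate point for each — at least 2. Hence 2 is optimal.

2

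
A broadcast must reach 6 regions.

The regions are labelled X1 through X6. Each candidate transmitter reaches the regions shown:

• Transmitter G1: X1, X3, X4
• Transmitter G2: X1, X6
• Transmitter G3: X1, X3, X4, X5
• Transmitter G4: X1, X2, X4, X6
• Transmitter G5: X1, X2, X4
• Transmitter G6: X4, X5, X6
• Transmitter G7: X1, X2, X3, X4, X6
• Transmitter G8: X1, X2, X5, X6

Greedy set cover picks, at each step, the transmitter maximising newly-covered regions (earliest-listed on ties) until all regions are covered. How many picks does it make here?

Greedy: pick G7 (covers 5 new) → pick G3 (covers 1 new). Total picks: 2.

2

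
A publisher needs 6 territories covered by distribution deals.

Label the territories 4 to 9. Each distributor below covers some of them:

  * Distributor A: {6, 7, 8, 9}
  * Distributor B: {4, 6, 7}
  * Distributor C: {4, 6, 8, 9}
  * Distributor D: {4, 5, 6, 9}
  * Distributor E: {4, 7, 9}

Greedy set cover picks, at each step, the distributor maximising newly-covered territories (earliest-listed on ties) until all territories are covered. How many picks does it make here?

2

Greedy: pick A (covers 4 new) → pick D (covers 2 new). Total picks: 2.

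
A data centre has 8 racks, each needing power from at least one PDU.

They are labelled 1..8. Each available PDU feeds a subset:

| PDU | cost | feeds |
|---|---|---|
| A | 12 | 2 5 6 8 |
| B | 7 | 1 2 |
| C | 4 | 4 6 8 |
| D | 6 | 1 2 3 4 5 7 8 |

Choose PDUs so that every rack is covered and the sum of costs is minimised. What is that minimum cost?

10

C, D together cover every rack (C ∪ D = {1, 2, 3, 4, 5, 6, 7, 8}); total cost 4 + 6 = 10.
No covering selection has total cost below 10.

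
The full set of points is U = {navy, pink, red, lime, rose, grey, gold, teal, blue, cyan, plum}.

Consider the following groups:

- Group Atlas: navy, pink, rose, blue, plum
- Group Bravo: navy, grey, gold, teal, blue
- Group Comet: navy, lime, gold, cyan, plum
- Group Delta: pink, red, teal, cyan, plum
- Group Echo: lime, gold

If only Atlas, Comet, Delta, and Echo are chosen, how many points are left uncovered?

Union of Atlas, Comet, Delta, Echo = {navy, pink, red, lime, rose, gold, teal, blue, cyan, plum}.
Not covered: grey — 1 point.

1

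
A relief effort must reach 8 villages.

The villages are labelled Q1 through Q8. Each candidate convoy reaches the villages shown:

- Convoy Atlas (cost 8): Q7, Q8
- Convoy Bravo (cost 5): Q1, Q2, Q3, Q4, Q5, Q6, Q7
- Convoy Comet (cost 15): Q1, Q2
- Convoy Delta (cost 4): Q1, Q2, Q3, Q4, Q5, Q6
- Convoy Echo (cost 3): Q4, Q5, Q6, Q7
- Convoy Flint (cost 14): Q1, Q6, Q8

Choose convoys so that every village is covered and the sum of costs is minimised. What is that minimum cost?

Atlas, Delta together cover every village (Atlas ∪ Delta = {Q1, Q2, Q3, Q4, Q5, Q6, Q7, Q8}); total cost 8 + 4 = 12.
The greedy pick Delta, Echo, Atlas costs 15; no covering selection beats 12.

12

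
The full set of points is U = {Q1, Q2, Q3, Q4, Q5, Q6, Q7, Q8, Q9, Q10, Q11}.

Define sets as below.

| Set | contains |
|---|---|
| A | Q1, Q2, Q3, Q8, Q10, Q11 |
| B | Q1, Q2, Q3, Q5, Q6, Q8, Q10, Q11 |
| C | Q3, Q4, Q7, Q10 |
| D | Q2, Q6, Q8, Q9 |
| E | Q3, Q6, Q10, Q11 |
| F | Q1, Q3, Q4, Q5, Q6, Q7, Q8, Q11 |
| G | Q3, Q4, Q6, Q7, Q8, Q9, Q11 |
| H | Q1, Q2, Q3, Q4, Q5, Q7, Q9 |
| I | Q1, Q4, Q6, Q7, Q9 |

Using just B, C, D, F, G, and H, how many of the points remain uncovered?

Union of B, C, D, F, G, H = {Q1, Q2, Q3, Q4, Q5, Q6, Q7, Q8, Q9, Q10, Q11} — that's every point, so 0 are uncovered.

0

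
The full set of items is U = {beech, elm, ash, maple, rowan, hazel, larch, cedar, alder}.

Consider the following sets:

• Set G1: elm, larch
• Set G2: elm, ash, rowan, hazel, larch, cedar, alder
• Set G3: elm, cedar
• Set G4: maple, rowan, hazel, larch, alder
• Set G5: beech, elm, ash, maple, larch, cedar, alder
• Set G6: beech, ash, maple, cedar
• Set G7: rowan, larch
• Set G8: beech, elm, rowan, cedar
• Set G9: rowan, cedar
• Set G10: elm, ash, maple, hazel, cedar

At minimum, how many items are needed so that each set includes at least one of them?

The 2 items {larch, cedar} hit every set.
The sets G6, G7 are pairwise disjoint, so any hitting set needs a separate item for each — at least 2. Hence 2 is optimal.

2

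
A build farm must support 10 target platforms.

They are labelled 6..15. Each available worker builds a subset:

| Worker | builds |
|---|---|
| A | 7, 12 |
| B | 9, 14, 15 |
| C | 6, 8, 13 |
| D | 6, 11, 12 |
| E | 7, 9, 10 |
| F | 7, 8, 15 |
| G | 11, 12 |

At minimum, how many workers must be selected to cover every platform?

B and C and E and G together: B ∪ C ∪ E ∪ G = {6, 7, 8, 9, 10, 11, 12, 13, 14, 15} — every platform is covered.
Each worker has at most 3 platforms, and 3·3 = 9 < 10 — so at least 4 workers are needed, and 4 is optimal.

4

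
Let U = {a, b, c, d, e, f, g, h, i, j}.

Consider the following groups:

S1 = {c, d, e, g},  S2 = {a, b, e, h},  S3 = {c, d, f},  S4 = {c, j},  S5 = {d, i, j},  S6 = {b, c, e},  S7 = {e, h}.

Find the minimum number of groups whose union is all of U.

S1 and S2 and S3 and S5 together: S1 ∪ S2 ∪ S3 ∪ S5 = {a, b, c, d, e, f, g, h, i, j} — every point is covered.
No 3 of the 7 groups cover everything (all 35 combinations miss at least one point), so 4 is optimal.

4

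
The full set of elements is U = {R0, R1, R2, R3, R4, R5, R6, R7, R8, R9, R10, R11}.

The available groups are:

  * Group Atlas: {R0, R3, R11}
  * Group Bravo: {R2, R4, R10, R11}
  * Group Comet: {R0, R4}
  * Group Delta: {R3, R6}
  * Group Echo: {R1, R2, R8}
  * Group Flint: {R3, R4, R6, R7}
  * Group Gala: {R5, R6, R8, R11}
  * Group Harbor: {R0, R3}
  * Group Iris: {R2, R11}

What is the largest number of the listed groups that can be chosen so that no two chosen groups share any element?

3

Comet, Delta, Iris are pairwise disjoint (Comet={R0,R4}; Delta={R3,R6}; Iris={R2,R11}).
Every remaining group overlaps one of these, and no 4 of the listed groups are pairwise disjoint, so 3 is the maximum.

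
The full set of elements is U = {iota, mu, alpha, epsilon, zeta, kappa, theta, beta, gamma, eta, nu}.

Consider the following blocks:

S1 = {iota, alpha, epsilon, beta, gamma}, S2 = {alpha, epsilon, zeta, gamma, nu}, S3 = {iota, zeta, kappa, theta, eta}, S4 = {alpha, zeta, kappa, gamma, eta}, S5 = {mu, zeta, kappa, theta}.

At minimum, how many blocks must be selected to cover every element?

S1 and S2 and S4 and S5 together: S1 ∪ S2 ∪ S4 ∪ S5 = {iota, mu, alpha, epsilon, zeta, kappa, theta, beta, gamma, eta, nu} — every element is covered.
No 3 of the 5 blocks cover everything (all 10 combinations miss at least one element), so 4 is optimal.

4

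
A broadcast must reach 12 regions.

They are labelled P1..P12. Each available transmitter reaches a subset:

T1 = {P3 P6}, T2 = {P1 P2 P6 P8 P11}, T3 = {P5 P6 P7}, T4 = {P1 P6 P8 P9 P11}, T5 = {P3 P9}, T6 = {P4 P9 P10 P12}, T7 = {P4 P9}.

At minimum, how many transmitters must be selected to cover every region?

4

Take {T1, T2, T3, T6}. Their union is {P1, P2, P3, P4, P5, P6, P7, P8, P9, P10, P11, P12}, which is all 12 regions.
Only T3 contains P5, so T3 is forced; the remaining 9 regions need at least 3 more transmitters (each remaining transmitter adds at most 4) — so at least 4 transmitters are needed, and 4 is optimal.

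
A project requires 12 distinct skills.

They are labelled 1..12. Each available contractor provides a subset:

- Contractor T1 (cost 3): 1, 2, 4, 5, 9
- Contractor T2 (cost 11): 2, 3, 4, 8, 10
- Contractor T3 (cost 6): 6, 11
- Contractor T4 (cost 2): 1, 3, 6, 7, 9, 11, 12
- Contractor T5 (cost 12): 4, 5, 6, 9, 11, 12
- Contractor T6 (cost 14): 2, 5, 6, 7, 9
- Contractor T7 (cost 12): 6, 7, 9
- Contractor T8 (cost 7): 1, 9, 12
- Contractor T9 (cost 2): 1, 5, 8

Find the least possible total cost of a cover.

T2, T4, T9 together cover every skill (T2 ∪ T4 ∪ T9 = {1, 2, 3, 4, 5, 6, 7, 8, 9, 10, 11, 12}); total cost 11 + 2 + 2 = 15.
The greedy pick T4, T1, T9, T2 costs 18; no covering selection beats 15.

15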